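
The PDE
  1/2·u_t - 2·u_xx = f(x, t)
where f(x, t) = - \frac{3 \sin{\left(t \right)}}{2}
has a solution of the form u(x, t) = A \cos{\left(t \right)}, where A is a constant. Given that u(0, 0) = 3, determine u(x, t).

Answer: u(x, t) = 3 \cos{\left(t \right)}

Derivation:
Substitute the ansatz u = A \cos{\left(t \right)} into the left-hand side.
Derivatives of the ansatz:
  u_t = - A \sin{\left(t \right)}
  u_xx = 0
Term by term:
  1/2·u_t = - \frac{A \sin{\left(t \right)}}{2}
  -2·u_xx = 0
So the left-hand side equals
  - \frac{A \sin{\left(t \right)}}{2}
This must equal f(x, t) = - \frac{3 \sin{\left(t \right)}}{2} identically.
Matching coefficients of the independent functions:
  [\sin{\left(t \right)}]:  - \frac{A}{2} = - \frac{3}{2}
Solving: A = 3.
Check against the point condition:
  u(0, 0) = 3  ⟹  A = 3  ✓
Hence u(x, t) = 3 \cos{\left(t \right)}.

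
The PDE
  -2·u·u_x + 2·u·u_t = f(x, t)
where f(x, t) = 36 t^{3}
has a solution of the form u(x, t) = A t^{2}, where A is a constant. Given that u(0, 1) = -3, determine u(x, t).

Substitute the ansatz u = A t^{2} into the left-hand side.
Derivatives of the ansatz:
  u_x = 0
  u_t = 2 A t
Term by term:
  -2·u·u_x = 0
  2·u·u_t = 4 A^{2} t^{3}
So the left-hand side equals
  4 A^{2} t^{3}
This must equal f(x, t) = 36 t^{3} identically.
Matching coefficients of the independent functions:
  [t^{3}]:  4 A^{2} = 36
These equations allow (A) = (-3) or (3).
Impose the point condition(s):
  u(0, 1) = -3  ⟹  A = -3
Only A = -3 satisfies everything.
Hence u(x, t) = - 3 t^{2}.

Answer: u(x, t) = - 3 t^{2}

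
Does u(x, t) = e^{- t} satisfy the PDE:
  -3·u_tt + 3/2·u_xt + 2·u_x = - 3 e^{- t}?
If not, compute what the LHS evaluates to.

Answer: Yes

Derivation:
Evaluate each term of the left-hand side for u = e^{- t}.
Derivatives:
  u_tt = e^{- t}
  u_xt = 0
  u_x = 0
Terms:
  -3·u_tt = - 3 e^{- t}
  3/2·u_xt = 0
  2·u_x = 0
Sum: LHS = - 3 e^{- t}
This is exactly the given right-hand side, so u is a solution.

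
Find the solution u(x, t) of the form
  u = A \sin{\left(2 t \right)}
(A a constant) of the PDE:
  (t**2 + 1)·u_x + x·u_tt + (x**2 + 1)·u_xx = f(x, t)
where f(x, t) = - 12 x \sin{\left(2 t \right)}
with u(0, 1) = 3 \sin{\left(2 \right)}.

Answer: u(x, t) = 3 \sin{\left(2 t \right)}

Derivation:
Substitute the ansatz u = A \sin{\left(2 t \right)} into the left-hand side.
Derivatives of the ansatz:
  u_x = 0
  u_tt = - 4 A \sin{\left(2 t \right)}
  u_xx = 0
Term by term:
  (t**2 + 1)·u_x = 0
  x·u_tt = - 4 A x \sin{\left(2 t \right)}
  (x**2 + 1)·u_xx = 0
So the left-hand side equals
  - 4 A x \sin{\left(2 t \right)}
This must equal f(x, t) = - 12 x \sin{\left(2 t \right)} identically.
Matching coefficients of the independent functions:
  [x \sin{\left(2 t \right)}]:  - 4 A = -12
Solving: A = 3.
Check against the point condition:
  u(0, 1) = 3 \sin{\left(2 \right)}  ⟹  A \sin{\left(2 \right)} = 3 \sin{\left(2 \right)}  ✓
Hence u(x, t) = 3 \sin{\left(2 t \right)}.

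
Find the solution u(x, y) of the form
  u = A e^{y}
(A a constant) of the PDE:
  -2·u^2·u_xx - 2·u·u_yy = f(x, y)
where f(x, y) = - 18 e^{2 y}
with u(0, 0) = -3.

Answer: u(x, y) = - 3 e^{y}

Derivation:
Substitute the ansatz u = A e^{y} into the left-hand side.
Derivatives of the ansatz:
  u_xx = 0
  u_yy = A e^{y}
Term by term:
  -2·u^2·u_xx = 0
  -2·u·u_yy = - 2 A^{2} e^{2 y}
So the left-hand side equals
  - 2 A^{2} e^{2 y}
This must equal f(x, y) = - 18 e^{2 y} identically.
Matching coefficients of the independent functions:
  [e^{2 y}]:  - 2 A^{2} = -18
These equations allow (A) = (-3) or (3).
Impose the point condition(s):
  u(0, 0) = -3  ⟹  A = -3
Only A = -3 satisfies everything.
Hence u(x, y) = - 3 e^{y}.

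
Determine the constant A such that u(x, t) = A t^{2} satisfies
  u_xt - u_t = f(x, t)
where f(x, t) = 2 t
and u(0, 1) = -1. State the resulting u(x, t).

Substitute the ansatz u = A t^{2} into the left-hand side.
Derivatives of the ansatz:
  u_xt = 0
  u_t = 2 A t
Term by term:
  u_xt = 0
  -u_t = - 2 A t
So the left-hand side equals
  - 2 A t
This must equal f(x, t) = 2 t identically.
Matching coefficients of the independent functions:
  [t]:  - 2 A = 2
Solving: A = -1.
Check against the point condition:
  u(0, 1) = -1  ⟹  A = -1  ✓
Hence u(x, t) = - t^{2}.

Answer: u(x, t) = - t^{2}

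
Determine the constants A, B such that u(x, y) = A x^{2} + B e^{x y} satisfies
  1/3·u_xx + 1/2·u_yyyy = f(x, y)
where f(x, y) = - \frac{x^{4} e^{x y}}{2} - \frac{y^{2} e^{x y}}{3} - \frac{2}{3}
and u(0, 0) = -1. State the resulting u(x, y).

Substitute the ansatz u = A x^{2} + B e^{x y} into the left-hand side.
Derivatives of the ansatz:
  u_xx = 2 A + B y^{2} e^{x y}
  u_yyyy = B x^{4} e^{x y}
Term by term:
  1/3·u_xx = \frac{2 A}{3} + \frac{B y^{2} e^{x y}}{3}
  1/2·u_yyyy = \frac{B x^{4} e^{x y}}{2}
So the left-hand side equals
  \frac{2 A}{3} + \frac{B x^{4} e^{x y}}{2} + \frac{B y^{2} e^{x y}}{3}
This must equal f(x, y) = - \frac{x^{4} e^{x y}}{2} - \frac{y^{2} e^{x y}}{3} - \frac{2}{3} identically.
Matching coefficients of the independent functions:
  [constant term]:  \frac{2 A}{3} = - \frac{2}{3}
  [x^{4} e^{x y}]:  \frac{B}{2} = - \frac{1}{2}
  [y^{2} e^{x y}]:  \frac{B}{3} = - \frac{1}{3}
Solving: A = -1, B = -1.
Check against the point condition:
  u(0, 0) = -1  ⟹  B = -1  ✓
Hence u(x, y) = - x^{2} - e^{x y}.

Answer: u(x, y) = - x^{2} - e^{x y}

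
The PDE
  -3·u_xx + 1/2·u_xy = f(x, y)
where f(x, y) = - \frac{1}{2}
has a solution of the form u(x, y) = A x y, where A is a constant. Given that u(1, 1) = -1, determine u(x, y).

Substitute the ansatz u = A x y into the left-hand side.
Derivatives of the ansatz:
  u_xx = 0
  u_xy = A
Term by term:
  -3·u_xx = 0
  1/2·u_xy = \frac{A}{2}
So the left-hand side equals
  \frac{A}{2}
This must equal f(x, y) = - \frac{1}{2} identically.
Matching coefficients of the independent functions:
  [constant term]:  \frac{A}{2} = - \frac{1}{2}
Solving: A = -1.
Check against the point condition:
  u(1, 1) = -1  ⟹  A = -1  ✓
Hence u(x, y) = - x y.

Answer: u(x, y) = - x y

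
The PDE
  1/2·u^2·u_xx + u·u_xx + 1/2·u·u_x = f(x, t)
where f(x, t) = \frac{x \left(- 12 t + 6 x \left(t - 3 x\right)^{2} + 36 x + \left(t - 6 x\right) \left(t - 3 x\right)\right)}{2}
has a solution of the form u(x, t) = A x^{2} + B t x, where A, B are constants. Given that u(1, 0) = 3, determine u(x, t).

Answer: u(x, t) = - t x + 3 x^{2}

Derivation:
Substitute the ansatz u = A x^{2} + B t x into the left-hand side.
Derivatives of the ansatz:
  u_xx = 2 A
  u_x = 2 A x + B t
Term by term:
  1/2·u^2·u_xx = A^{3} x^{4} + 2 A^{2} B t x^{3} + A B^{2} t^{2} x^{2}
  u·u_xx = 2 A^{2} x^{2} + 2 A B t x
  1/2·u·u_x = A^{2} x^{3} + \frac{3 A B t x^{2}}{2} + \frac{B^{2} t^{2} x}{2}
So the left-hand side equals
  A^{3} x^{4} + 2 A^{2} B t x^{3} + A^{2} x^{3} + 2 A^{2} x^{2} + A B^{2} t^{2} x^{2} + \frac{3 A B t x^{2}}{2} + 2 A B t x + \frac{B^{2} t^{2} x}{2}
This must equal f(x, t) identically; expanded, f = 3 t^{2} x^{2} + \frac{t^{2} x}{2} - 18 t x^{3} - \frac{9 t x^{2}}{2} - 6 t x + 27 x^{4} + 9 x^{3} + 18 x^{2}.
Matching coefficients of the independent functions:
  [x^{2}]:  2 A^{2} = 18
  [x^{3}]:  A^{2} = 9
  [x^{4}]:  A^{3} = 27
  [t x]:  2 A B = -6
  [t x^{2}]:  \frac{3 A B}{2} = - \frac{9}{2}
  [t x^{3}]:  2 A^{2} B = -18
  [t^{2} x]:  \frac{B^{2}}{2} = \frac{1}{2}
  [t^{2} x^{2}]:  A B^{2} = 3
Solving: A = 3, B = -1.
Check against the point condition:
  u(1, 0) = 3  ⟹  A = 3  ✓
Hence u(x, t) = - t x + 3 x^{2}.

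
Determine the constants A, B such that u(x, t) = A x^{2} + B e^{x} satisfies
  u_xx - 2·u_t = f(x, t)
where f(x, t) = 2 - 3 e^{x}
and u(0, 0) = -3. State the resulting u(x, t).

Substitute the ansatz u = A x^{2} + B e^{x} into the left-hand side.
Derivatives of the ansatz:
  u_xx = 2 A + B e^{x}
  u_t = 0
Term by term:
  u_xx = 2 A + B e^{x}
  -2·u_t = 0
So the left-hand side equals
  2 A + B e^{x}
This must equal f(x, t) = 2 - 3 e^{x} identically.
Matching coefficients of the independent functions:
  [constant term]:  2 A = 2
  [e^{x}]:  B = -3
Solving: A = 1, B = -3.
Check against the point condition:
  u(0, 0) = -3  ⟹  B = -3  ✓
Hence u(x, t) = x^{2} - 3 e^{x}.

Answer: u(x, t) = x^{2} - 3 e^{x}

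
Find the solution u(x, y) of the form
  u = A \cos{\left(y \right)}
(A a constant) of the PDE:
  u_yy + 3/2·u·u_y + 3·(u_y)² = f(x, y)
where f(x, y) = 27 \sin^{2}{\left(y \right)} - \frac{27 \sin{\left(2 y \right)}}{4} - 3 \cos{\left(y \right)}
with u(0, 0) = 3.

Substitute the ansatz u = A \cos{\left(y \right)} into the left-hand side.
Derivatives of the ansatz:
  u_yy = - A \cos{\left(y \right)}
  u_y = - A \sin{\left(y \right)}
Term by term:
  u_yy = - A \cos{\left(y \right)}
  3/2·u·u_y = - \frac{3 A^{2} \sin{\left(y \right)} \cos{\left(y \right)}}{2}
  3·(u_y)² = 3 A^{2} \sin^{2}{\left(y \right)}
So the left-hand side equals
  3 A^{2} \sin^{2}{\left(y \right)} - \frac{3 A^{2} \sin{\left(y \right)} \cos{\left(y \right)}}{2} - A \cos{\left(y \right)}
This must equal f(x, y) identically; expanded, f = 27 \sin^{2}{\left(y \right)} - \frac{27 \sin{\left(y \right)} \cos{\left(y \right)}}{2} - 3 \cos{\left(y \right)}.
Matching coefficients of the independent functions:
  [\sin{\left(y \right)} \cos{\left(y \right)}]:  - \frac{3 A^{2}}{2} = - \frac{27}{2}
  [\sin^{2}{\left(y \right)}]:  3 A^{2} = 27
  [\cos{\left(y \right)}]:  - A = -3
Solving: A = 3.
Check against the point condition:
  u(0, 0) = 3  ⟹  A = 3  ✓
Hence u(x, y) = 3 \cos{\left(y \right)}.

Answer: u(x, y) = 3 \cos{\left(y \right)}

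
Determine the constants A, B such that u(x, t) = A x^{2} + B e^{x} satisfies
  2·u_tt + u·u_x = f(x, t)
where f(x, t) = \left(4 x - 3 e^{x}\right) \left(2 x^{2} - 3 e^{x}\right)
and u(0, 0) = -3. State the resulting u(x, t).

Substitute the ansatz u = A x^{2} + B e^{x} into the left-hand side.
Derivatives of the ansatz:
  u_tt = 0
  u_x = 2 A x + B e^{x}
Term by term:
  2·u_tt = 0
  u·u_x = 2 A^{2} x^{3} + A B x^{2} e^{x} + 2 A B x e^{x} + B^{2} e^{2 x}
So the left-hand side equals
  2 A^{2} x^{3} + A B x^{2} e^{x} + 2 A B x e^{x} + B^{2} e^{2 x}
This must equal f(x, t) identically; expanded, f = 8 x^{3} - 6 x^{2} e^{x} - 12 x e^{x} + 9 e^{2 x}.
Matching coefficients of the independent functions:
  [x^{3}]:  2 A^{2} = 8
  [x e^{x}]:  2 A B = -12
  [x^{2} e^{x}]:  A B = -6
  [e^{2 x}]:  B^{2} = 9
These equations allow (A, B) = (-2, 3) or (2, -3).
Impose the point condition(s):
  u(0, 0) = -3  ⟹  B = -3
Only A = 2, B = -3 satisfies everything.
Hence u(x, t) = 2 x^{2} - 3 e^{x}.

Answer: u(x, t) = 2 x^{2} - 3 e^{x}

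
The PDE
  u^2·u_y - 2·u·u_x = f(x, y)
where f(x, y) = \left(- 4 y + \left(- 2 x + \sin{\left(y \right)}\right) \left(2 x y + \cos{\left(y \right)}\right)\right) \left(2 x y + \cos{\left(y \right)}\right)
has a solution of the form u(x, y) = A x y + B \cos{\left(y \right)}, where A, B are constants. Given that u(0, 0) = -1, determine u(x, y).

Substitute the ansatz u = A x y + B \cos{\left(y \right)} into the left-hand side.
Derivatives of the ansatz:
  u_y = A x - B \sin{\left(y \right)}
  u_x = A y
Term by term:
  u^2·u_y = A^{3} x^{3} y^{2} - A^{2} B x^{2} y^{2} \sin{\left(y \right)} + 2 A^{2} B x^{2} y \cos{\left(y \right)} - 2 A B^{2} x y \sin{\left(y \right)} \cos{\left(y \right)} + A B^{2} x \cos^{2}{\left(y \right)} - B^{3} \sin{\left(y \right)} \cos^{2}{\left(y \right)}
  -2·u·u_x = - 2 A^{2} x y^{2} - 2 A B y \cos{\left(y \right)}
So the left-hand side equals
  A^{3} x^{3} y^{2} - A^{2} B x^{2} y^{2} \sin{\left(y \right)} + 2 A^{2} B x^{2} y \cos{\left(y \right)} - 2 A^{2} x y^{2} - 2 A B^{2} x y \sin{\left(y \right)} \cos{\left(y \right)} + A B^{2} x \cos^{2}{\left(y \right)} - 2 A B y \cos{\left(y \right)} - B^{3} \sin{\left(y \right)} \cos^{2}{\left(y \right)}
This must equal f(x, y) identically; expanded, f = - 8 x^{3} y^{2} + 4 x^{2} y^{2} \sin{\left(y \right)} - 8 x^{2} y \cos{\left(y \right)} - 8 x y^{2} + 4 x y \sin{\left(y \right)} \cos{\left(y \right)} - 2 x \cos^{2}{\left(y \right)} - 4 y \cos{\left(y \right)} + \sin{\left(y \right)} \cos^{2}{\left(y \right)}.
Matching coefficients of the independent functions:
  [x y^{2}]:  - 2 A^{2} = -8
  [x \cos^{2}{\left(y \right)}]:  A B^{2} = -2
  [x^{3} y^{2}]:  A^{3} = -8
  [y \cos{\left(y \right)}]:  - 2 A B = -4
  [\sin{\left(y \right)} \cos^{2}{\left(y \right)}]:  - B^{3} = 1
  [x^{2} y \cos{\left(y \right)}]:  2 A^{2} B = -8
  [x^{2} y^{2} \sin{\left(y \right)}]:  - A^{2} B = 4
  [x y \sin{\left(y \right)} \cos{\left(y \right)}]:  - 2 A B^{2} = 4
Solving: A = -2, B = -1.
Check against the point condition:
  u(0, 0) = -1  ⟹  B = -1  ✓
Hence u(x, y) = - 2 x y - \cos{\left(y \right)}.

Answer: u(x, y) = - 2 x y - \cos{\left(y \right)}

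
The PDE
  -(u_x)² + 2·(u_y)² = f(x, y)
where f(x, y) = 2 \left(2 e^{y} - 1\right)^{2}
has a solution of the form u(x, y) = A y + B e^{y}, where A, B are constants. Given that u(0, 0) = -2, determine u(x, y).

Substitute the ansatz u = A y + B e^{y} into the left-hand side.
Derivatives of the ansatz:
  u_x = 0
  u_y = A + B e^{y}
Term by term:
  -(u_x)² = 0
  2·(u_y)² = 2 A^{2} + 4 A B e^{y} + 2 B^{2} e^{2 y}
So the left-hand side equals
  2 A^{2} + 4 A B e^{y} + 2 B^{2} e^{2 y}
This must equal f(x, y) identically; expanded, f = 8 e^{2 y} - 8 e^{y} + 2.
Matching coefficients of the independent functions:
  [constant term]:  2 A^{2} = 2
  [e^{y}]:  4 A B = -8
  [e^{2 y}]:  2 B^{2} = 8
These equations allow (A, B) = (-1, 2) or (1, -2).
Impose the point condition(s):
  u(0, 0) = -2  ⟹  B = -2
Only A = 1, B = -2 satisfies everything.
Hence u(x, y) = y - 2 e^{y}.

Answer: u(x, y) = y - 2 e^{y}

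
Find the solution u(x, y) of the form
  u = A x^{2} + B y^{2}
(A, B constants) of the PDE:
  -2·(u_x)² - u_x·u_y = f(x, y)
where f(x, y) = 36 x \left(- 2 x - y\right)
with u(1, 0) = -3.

Answer: u(x, y) = - 3 x^{2} - 3 y^{2}

Derivation:
Substitute the ansatz u = A x^{2} + B y^{2} into the left-hand side.
Derivatives of the ansatz:
  u_x = 2 A x
  u_y = 2 B y
Term by term:
  -2·(u_x)² = - 8 A^{2} x^{2}
  -u_x·u_y = - 4 A B x y
So the left-hand side equals
  - 8 A^{2} x^{2} - 4 A B x y
This must equal f(x, y) identically; expanded, f = - 72 x^{2} - 36 x y.
Matching coefficients of the independent functions:
  [x^{2}]:  - 8 A^{2} = -72
  [x y]:  - 4 A B = -36
These equations allow (A, B) = (-3, -3) or (3, 3).
Impose the point condition(s):
  u(1, 0) = -3  ⟹  A = -3
Only A = -3, B = -3 satisfies everything.
Hence u(x, y) = - 3 x^{2} - 3 y^{2}.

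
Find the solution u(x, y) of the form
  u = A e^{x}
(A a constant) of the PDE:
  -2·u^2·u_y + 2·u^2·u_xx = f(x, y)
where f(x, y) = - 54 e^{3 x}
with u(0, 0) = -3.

Substitute the ansatz u = A e^{x} into the left-hand side.
Derivatives of the ansatz:
  u_y = 0
  u_xx = A e^{x}
Term by term:
  -2·u^2·u_y = 0
  2·u^2·u_xx = 2 A^{3} e^{3 x}
So the left-hand side equals
  2 A^{3} e^{3 x}
This must equal f(x, y) = - 54 e^{3 x} identically.
Matching coefficients of the independent functions:
  [e^{3 x}]:  2 A^{3} = -54
Solving: A = -3.
Check against the point condition:
  u(0, 0) = -3  ⟹  A = -3  ✓
Hence u(x, y) = - 3 e^{x}.

Answer: u(x, y) = - 3 e^{x}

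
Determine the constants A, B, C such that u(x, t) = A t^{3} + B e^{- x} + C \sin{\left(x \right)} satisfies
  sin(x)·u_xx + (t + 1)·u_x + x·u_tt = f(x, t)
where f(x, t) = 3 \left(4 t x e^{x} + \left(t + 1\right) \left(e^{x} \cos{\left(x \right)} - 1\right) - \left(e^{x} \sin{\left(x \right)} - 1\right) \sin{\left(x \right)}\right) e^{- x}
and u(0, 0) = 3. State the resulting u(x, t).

Substitute the ansatz u = A t^{3} + B e^{- x} + C \sin{\left(x \right)} into the left-hand side.
Derivatives of the ansatz:
  u_xx = B e^{- x} - C \sin{\left(x \right)}
  u_x = - B e^{- x} + C \cos{\left(x \right)}
  u_tt = 6 A t
Term by term:
  sin(x)·u_xx = B e^{- x} \sin{\left(x \right)} - C \sin^{2}{\left(x \right)}
  (t + 1)·u_x = - B t e^{- x} - B e^{- x} + C t \cos{\left(x \right)} + C \cos{\left(x \right)}
  x·u_tt = 6 A t x
So the left-hand side equals
  6 A t x - B t e^{- x} + B e^{- x} \sin{\left(x \right)} - B e^{- x} + C t \cos{\left(x \right)} - C \sin^{2}{\left(x \right)} + C \cos{\left(x \right)}
This must equal f(x, t) identically; expanded, f = 12 t x + 3 t \cos{\left(x \right)} - 3 t e^{- x} - 3 \sin^{2}{\left(x \right)} + 3 \cos{\left(x \right)} + 3 e^{- x} \sin{\left(x \right)} - 3 e^{- x}.
Matching coefficients of the independent functions:
  [t x]:  6 A = 12
  [t e^{- x}, e^{- x}]:  - B = -3
  [t \cos{\left(x \right)}, \cos{\left(x \right)}]:  C = 3
  [e^{- x} \sin{\left(x \right)}]:  B = 3
  [\sin^{2}{\left(x \right)}]:  - C = -3
Solving: A = 2, B = 3, C = 3.
Check against the point condition:
  u(0, 0) = 3  ⟹  B = 3  ✓
Hence u(x, t) = 2 t^{3} + 3 \sin{\left(x \right)} + 3 e^{- x}.

Answer: u(x, t) = 2 t^{3} + 3 \sin{\left(x \right)} + 3 e^{- x}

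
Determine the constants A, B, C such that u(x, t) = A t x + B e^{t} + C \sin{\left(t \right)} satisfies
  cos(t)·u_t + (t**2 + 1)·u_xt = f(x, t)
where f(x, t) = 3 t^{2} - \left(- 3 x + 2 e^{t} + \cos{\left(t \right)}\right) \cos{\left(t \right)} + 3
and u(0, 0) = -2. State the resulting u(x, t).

Answer: u(x, t) = 3 t x - 2 e^{t} - \sin{\left(t \right)}

Derivation:
Substitute the ansatz u = A t x + B e^{t} + C \sin{\left(t \right)} into the left-hand side.
Derivatives of the ansatz:
  u_t = A x + B e^{t} + C \cos{\left(t \right)}
  u_xt = A
Term by term:
  cos(t)·u_t = A x \cos{\left(t \right)} + B e^{t} \cos{\left(t \right)} + C \cos^{2}{\left(t \right)}
  (t**2 + 1)·u_xt = A t^{2} + A
So the left-hand side equals
  A t^{2} + A x \cos{\left(t \right)} + A + B e^{t} \cos{\left(t \right)} + C \cos^{2}{\left(t \right)}
This must equal f(x, t) identically; expanded, f = 3 t^{2} + 3 x \cos{\left(t \right)} - 2 e^{t} \cos{\left(t \right)} - \cos^{2}{\left(t \right)} + 3.
Matching coefficients of the independent functions:
  [constant term, t^{2}, x \cos{\left(t \right)}]:  A = 3
  [e^{t} \cos{\left(t \right)}]:  B = -2
  [\cos^{2}{\left(t \right)}]:  C = -1
Solving: A = 3, B = -2, C = -1.
Check against the point condition:
  u(0, 0) = -2  ⟹  B = -2  ✓
Hence u(x, t) = 3 t x - 2 e^{t} - \sin{\left(t \right)}.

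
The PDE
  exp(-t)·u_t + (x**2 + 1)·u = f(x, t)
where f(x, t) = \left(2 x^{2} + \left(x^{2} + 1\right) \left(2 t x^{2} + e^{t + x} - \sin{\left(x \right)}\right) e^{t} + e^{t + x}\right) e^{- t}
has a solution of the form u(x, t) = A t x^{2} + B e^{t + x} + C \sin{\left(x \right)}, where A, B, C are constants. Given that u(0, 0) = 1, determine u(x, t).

Substitute the ansatz u = A t x^{2} + B e^{t + x} + C \sin{\left(x \right)} into the left-hand side.
Derivatives of the ansatz:
  u_t = A x^{2} + B e^{t} e^{x}
Term by term:
  exp(-t)·u_t = A x^{2} e^{- t} + B e^{x}
  (x**2 + 1)·u = A t x^{4} + A t x^{2} + B x^{2} e^{t} e^{x} + B e^{t} e^{x} + C x^{2} \sin{\left(x \right)} + C \sin{\left(x \right)}
So the left-hand side equals
  A t x^{4} + A t x^{2} + A x^{2} e^{- t} + B x^{2} e^{t} e^{x} + B e^{t} e^{x} + B e^{x} + C x^{2} \sin{\left(x \right)} + C \sin{\left(x \right)}
This must equal f(x, t) identically; expanded, f = 2 t x^{4} + 2 t x^{2} + x^{2} e^{t} e^{x} - x^{2} \sin{\left(x \right)} + 2 x^{2} e^{- t} + e^{t} e^{x} + e^{x} - \sin{\left(x \right)}.
Matching coefficients of the independent functions:
  [t x^{2}, t x^{4}, x^{2} e^{- t}]:  A = 2
  [x^{2} \sin{\left(x \right)}, \sin{\left(x \right)}]:  C = -1
  [e^{t} e^{x}, x^{2} e^{t} e^{x}, e^{x}]:  B = 1
Solving: A = 2, B = 1, C = -1.
Check against the point condition:
  u(0, 0) = 1  ⟹  B = 1  ✓
Hence u(x, t) = 2 t x^{2} + e^{t + x} - \sin{\left(x \right)}.

Answer: u(x, t) = 2 t x^{2} + e^{t + x} - \sin{\left(x \right)}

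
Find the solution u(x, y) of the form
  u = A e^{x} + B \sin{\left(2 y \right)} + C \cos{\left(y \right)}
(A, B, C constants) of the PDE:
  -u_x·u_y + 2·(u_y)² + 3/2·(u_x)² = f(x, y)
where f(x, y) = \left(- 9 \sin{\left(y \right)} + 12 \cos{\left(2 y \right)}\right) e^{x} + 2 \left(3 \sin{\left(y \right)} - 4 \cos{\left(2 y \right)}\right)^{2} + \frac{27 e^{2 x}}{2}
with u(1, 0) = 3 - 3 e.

Substitute the ansatz u = A e^{x} + B \sin{\left(2 y \right)} + C \cos{\left(y \right)} into the left-hand side.
Derivatives of the ansatz:
  u_x = A e^{x}
  u_y = 2 B \cos{\left(2 y \right)} - C \sin{\left(y \right)}
Term by term:
  -u_x·u_y = - 2 A B e^{x} \cos{\left(2 y \right)} + A C e^{x} \sin{\left(y \right)}
  2·(u_y)² = 8 B^{2} \cos^{2}{\left(2 y \right)} - 8 B C \sin{\left(y \right)} \cos{\left(2 y \right)} + 2 C^{2} \sin^{2}{\left(y \right)}
  3/2·(u_x)² = \frac{3 A^{2} e^{2 x}}{2}
So the left-hand side equals
  \frac{3 A^{2} e^{2 x}}{2} - 2 A B e^{x} \cos{\left(2 y \right)} + A C e^{x} \sin{\left(y \right)} + 8 B^{2} \cos^{2}{\left(2 y \right)} - 8 B C \sin{\left(y \right)} \cos{\left(2 y \right)} + 2 C^{2} \sin^{2}{\left(y \right)}
This must equal f(x, y) identically; expanded, f = \frac{27 e^{2 x}}{2} - 9 e^{x} \sin{\left(y \right)} + 12 e^{x} \cos{\left(2 y \right)} + 18 \sin^{2}{\left(y \right)} - 48 \sin{\left(y \right)} \cos{\left(2 y \right)} + 32 \cos^{2}{\left(2 y \right)}.
Matching coefficients of the independent functions:
  [e^{x} \sin{\left(y \right)}]:  A C = -9
  [e^{x} \cos{\left(2 y \right)}]:  - 2 A B = 12
  [\sin{\left(y \right)} \cos{\left(2 y \right)}]:  - 8 B C = -48
  [e^{2 x}]:  \frac{3 A^{2}}{2} = \frac{27}{2}
  [\sin^{2}{\left(y \right)}]:  2 C^{2} = 18
  [\cos^{2}{\left(2 y \right)}]:  8 B^{2} = 32
These equations allow (A, B, C) = (-3, 2, 3) or (3, -2, -3).
Impose the point condition(s):
  u(1, 0) = 3 - 3 e  ⟹  e A + C = 3 - 3 e
Only A = -3, B = 2, C = 3 satisfies everything.
Hence u(x, y) = - 3 e^{x} + 2 \sin{\left(2 y \right)} + 3 \cos{\left(y \right)}.

Answer: u(x, y) = - 3 e^{x} + 2 \sin{\left(2 y \right)} + 3 \cos{\left(y \right)}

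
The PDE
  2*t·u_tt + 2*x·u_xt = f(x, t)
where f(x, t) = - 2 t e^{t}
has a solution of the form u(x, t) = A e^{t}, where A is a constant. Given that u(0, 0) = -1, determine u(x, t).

Substitute the ansatz u = A e^{t} into the left-hand side.
Derivatives of the ansatz:
  u_tt = A e^{t}
  u_xt = 0
Term by term:
  2*t·u_tt = 2 A t e^{t}
  2*x·u_xt = 0
So the left-hand side equals
  2 A t e^{t}
This must equal f(x, t) = - 2 t e^{t} identically.
Matching coefficients of the independent functions:
  [t e^{t}]:  2 A = -2
Solving: A = -1.
Check against the point condition:
  u(0, 0) = -1  ⟹  A = -1  ✓
Hence u(x, t) = - e^{t}.

Answer: u(x, t) = - e^{t}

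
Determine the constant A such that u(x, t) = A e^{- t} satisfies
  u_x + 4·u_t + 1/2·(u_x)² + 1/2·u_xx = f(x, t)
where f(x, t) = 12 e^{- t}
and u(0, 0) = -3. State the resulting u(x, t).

Answer: u(x, t) = - 3 e^{- t}

Derivation:
Substitute the ansatz u = A e^{- t} into the left-hand side.
Derivatives of the ansatz:
  u_x = 0
  u_t = - A e^{- t}
  u_xx = 0
Term by term:
  u_x = 0
  4·u_t = - 4 A e^{- t}
  1/2·(u_x)² = 0
  1/2·u_xx = 0
So the left-hand side equals
  - 4 A e^{- t}
This must equal f(x, t) = 12 e^{- t} identically.
Matching coefficients of the independent functions:
  [e^{- t}]:  - 4 A = 12
Solving: A = -3.
Check against the point condition:
  u(0, 0) = -3  ⟹  A = -3  ✓
Hence u(x, t) = - 3 e^{- t}.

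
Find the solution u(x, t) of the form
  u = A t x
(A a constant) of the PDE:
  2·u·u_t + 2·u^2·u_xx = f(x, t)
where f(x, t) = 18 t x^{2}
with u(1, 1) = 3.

Substitute the ansatz u = A t x into the left-hand side.
Derivatives of the ansatz:
  u_t = A x
  u_xx = 0
Term by term:
  2·u·u_t = 2 A^{2} t x^{2}
  2·u^2·u_xx = 0
So the left-hand side equals
  2 A^{2} t x^{2}
This must equal f(x, t) = 18 t x^{2} identically.
Matching coefficients of the independent functions:
  [t x^{2}]:  2 A^{2} = 18
These equations allow (A) = (-3) or (3).
Impose the point condition(s):
  u(1, 1) = 3  ⟹  A = 3
Only A = 3 satisfies everything.
Hence u(x, t) = 3 t x.

Answer: u(x, t) = 3 t x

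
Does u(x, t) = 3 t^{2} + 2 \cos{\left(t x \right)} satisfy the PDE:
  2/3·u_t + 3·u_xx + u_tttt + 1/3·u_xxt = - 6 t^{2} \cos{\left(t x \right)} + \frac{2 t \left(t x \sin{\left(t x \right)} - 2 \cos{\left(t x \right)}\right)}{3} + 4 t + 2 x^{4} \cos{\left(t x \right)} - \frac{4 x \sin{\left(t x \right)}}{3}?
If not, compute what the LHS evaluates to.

Answer: Yes

Derivation:
Evaluate each term of the left-hand side for u = 3 t^{2} + 2 \cos{\left(t x \right)}.
Derivatives:
  u_t = 6 t - 2 x \sin{\left(t x \right)}
  u_xx = - 2 t^{2} \cos{\left(t x \right)}
  u_tttt = 2 x^{4} \cos{\left(t x \right)}
  u_xxt = 2 t^{2} x \sin{\left(t x \right)} - 4 t \cos{\left(t x \right)}
Terms:
  2/3·u_t = 4 t - \frac{4 x \sin{\left(t x \right)}}{3}
  3·u_xx = - 6 t^{2} \cos{\left(t x \right)}
  u_tttt = 2 x^{4} \cos{\left(t x \right)}
  1/3·u_xxt = \frac{2 t \left(t x \sin{\left(t x \right)} - 2 \cos{\left(t x \right)}\right)}{3}
Sum: LHS = - 6 t^{2} \cos{\left(t x \right)} + \frac{2 t \left(t x \sin{\left(t x \right)} - 2 \cos{\left(t x \right)}\right)}{3} + 4 t + 2 x^{4} \cos{\left(t x \right)} - \frac{4 x \sin{\left(t x \right)}}{3}
This is exactly the given right-hand side, so u is a solution.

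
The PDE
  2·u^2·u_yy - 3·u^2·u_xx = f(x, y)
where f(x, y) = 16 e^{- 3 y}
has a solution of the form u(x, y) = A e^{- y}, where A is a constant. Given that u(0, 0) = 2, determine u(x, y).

Substitute the ansatz u = A e^{- y} into the left-hand side.
Derivatives of the ansatz:
  u_yy = A e^{- y}
  u_xx = 0
Term by term:
  2·u^2·u_yy = 2 A^{3} e^{- 3 y}
  -3·u^2·u_xx = 0
So the left-hand side equals
  2 A^{3} e^{- 3 y}
This must equal f(x, y) = 16 e^{- 3 y} identically.
Matching coefficients of the independent functions:
  [e^{- 3 y}]:  2 A^{3} = 16
Solving: A = 2.
Check against the point condition:
  u(0, 0) = 2  ⟹  A = 2  ✓
Hence u(x, y) = 2 e^{- y}.

Answer: u(x, y) = 2 e^{- y}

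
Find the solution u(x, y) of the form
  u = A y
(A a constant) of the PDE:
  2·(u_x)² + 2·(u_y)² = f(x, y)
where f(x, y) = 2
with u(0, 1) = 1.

Substitute the ansatz u = A y into the left-hand side.
Derivatives of the ansatz:
  u_x = 0
  u_y = A
Term by term:
  2·(u_x)² = 0
  2·(u_y)² = 2 A^{2}
So the left-hand side equals
  2 A^{2}
This must equal f(x, y) = 2 identically.
Matching coefficients of the independent functions:
  [constant term]:  2 A^{2} = 2
These equations allow (A) = (-1) or (1).
Impose the point condition(s):
  u(0, 1) = 1  ⟹  A = 1
Only A = 1 satisfies everything.
Hence u(x, y) = y.

Answer: u(x, y) = y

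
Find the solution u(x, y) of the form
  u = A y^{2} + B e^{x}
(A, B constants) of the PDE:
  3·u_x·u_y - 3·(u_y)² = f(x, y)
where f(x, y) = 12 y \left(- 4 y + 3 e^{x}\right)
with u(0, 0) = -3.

Substitute the ansatz u = A y^{2} + B e^{x} into the left-hand side.
Derivatives of the ansatz:
  u_x = B e^{x}
  u_y = 2 A y
Term by term:
  3·u_x·u_y = 6 A B y e^{x}
  -3·(u_y)² = - 12 A^{2} y^{2}
So the left-hand side equals
  - 12 A^{2} y^{2} + 6 A B y e^{x}
This must equal f(x, y) = 12 y \left(- 4 y + 3 e^{x}\right) identically.
Matching coefficients of the independent functions:
  [y^{2}]:  - 12 A^{2} = -48
  [y e^{x}]:  6 A B = 36
These equations allow (A, B) = (-2, -3) or (2, 3).
Impose the point condition(s):
  u(0, 0) = -3  ⟹  B = -3
Only A = -2, B = -3 satisfies everything.
Hence u(x, y) = - 2 y^{2} - 3 e^{x}.

Answer: u(x, y) = - 2 y^{2} - 3 e^{x}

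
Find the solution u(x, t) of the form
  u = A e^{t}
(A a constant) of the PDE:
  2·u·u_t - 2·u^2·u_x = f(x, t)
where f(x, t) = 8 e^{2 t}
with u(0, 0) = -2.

Answer: u(x, t) = - 2 e^{t}

Derivation:
Substitute the ansatz u = A e^{t} into the left-hand side.
Derivatives of the ansatz:
  u_t = A e^{t}
  u_x = 0
Term by term:
  2·u·u_t = 2 A^{2} e^{2 t}
  -2·u^2·u_x = 0
So the left-hand side equals
  2 A^{2} e^{2 t}
This must equal f(x, t) = 8 e^{2 t} identically.
Matching coefficients of the independent functions:
  [e^{2 t}]:  2 A^{2} = 8
These equations allow (A) = (-2) or (2).
Impose the point condition(s):
  u(0, 0) = -2  ⟹  A = -2
Only A = -2 satisfies everything.
Hence u(x, t) = - 2 e^{t}.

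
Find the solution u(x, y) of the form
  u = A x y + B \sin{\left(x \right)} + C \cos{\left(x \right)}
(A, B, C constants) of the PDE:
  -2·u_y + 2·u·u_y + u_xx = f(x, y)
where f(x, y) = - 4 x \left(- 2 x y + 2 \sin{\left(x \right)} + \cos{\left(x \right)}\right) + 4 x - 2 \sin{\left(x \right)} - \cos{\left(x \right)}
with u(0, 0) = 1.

Substitute the ansatz u = A x y + B \sin{\left(x \right)} + C \cos{\left(x \right)} into the left-hand side.
Derivatives of the ansatz:
  u_y = A x
  u_xx = - B \sin{\left(x \right)} - C \cos{\left(x \right)}
Term by term:
  -2·u_y = - 2 A x
  2·u·u_y = 2 A^{2} x^{2} y + 2 A B x \sin{\left(x \right)} + 2 A C x \cos{\left(x \right)}
  u_xx = - B \sin{\left(x \right)} - C \cos{\left(x \right)}
So the left-hand side equals
  2 A^{2} x^{2} y + 2 A B x \sin{\left(x \right)} + 2 A C x \cos{\left(x \right)} - 2 A x - B \sin{\left(x \right)} - C \cos{\left(x \right)}
This must equal f(x, y) identically; expanded, f = 8 x^{2} y - 8 x \sin{\left(x \right)} - 4 x \cos{\left(x \right)} + 4 x - 2 \sin{\left(x \right)} - \cos{\left(x \right)}.
Matching coefficients of the independent functions:
  [x]:  - 2 A = 4
  [x \sin{\left(x \right)}]:  2 A B = -8
  [x \cos{\left(x \right)}]:  2 A C = -4
  [x^{2} y]:  2 A^{2} = 8
  [\sin{\left(x \right)}]:  - B = -2
  [\cos{\left(x \right)}]:  - C = -1
Solving: A = -2, B = 2, C = 1.
Check against the point condition:
  u(0, 0) = 1  ⟹  C = 1  ✓
Hence u(x, y) = - 2 x y + 2 \sin{\left(x \right)} + \cos{\left(x \right)}.

Answer: u(x, y) = - 2 x y + 2 \sin{\left(x \right)} + \cos{\left(x \right)}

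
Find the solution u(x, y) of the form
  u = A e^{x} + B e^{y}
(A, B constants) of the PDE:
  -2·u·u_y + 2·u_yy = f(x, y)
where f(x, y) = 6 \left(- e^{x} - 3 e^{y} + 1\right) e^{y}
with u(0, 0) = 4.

Answer: u(x, y) = e^{x} + 3 e^{y}

Derivation:
Substitute the ansatz u = A e^{x} + B e^{y} into the left-hand side.
Derivatives of the ansatz:
  u_y = B e^{y}
  u_yy = B e^{y}
Term by term:
  -2·u·u_y = - 2 A B e^{x} e^{y} - 2 B^{2} e^{2 y}
  2·u_yy = 2 B e^{y}
So the left-hand side equals
  - 2 A B e^{x} e^{y} - 2 B^{2} e^{2 y} + 2 B e^{y}
This must equal f(x, y) identically; expanded, f = - 6 e^{x} e^{y} - 18 e^{2 y} + 6 e^{y}.
Matching coefficients of the independent functions:
  [e^{x} e^{y}]:  - 2 A B = -6
  [e^{y}]:  2 B = 6
  [e^{2 y}]:  - 2 B^{2} = -18
Solving: A = 1, B = 3.
Check against the point condition:
  u(0, 0) = 4  ⟹  A + B = 4  ✓
Hence u(x, y) = e^{x} + 3 e^{y}.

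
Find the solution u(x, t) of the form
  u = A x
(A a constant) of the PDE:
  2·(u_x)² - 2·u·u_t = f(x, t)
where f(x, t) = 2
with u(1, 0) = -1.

Substitute the ansatz u = A x into the left-hand side.
Derivatives of the ansatz:
  u_x = A
  u_t = 0
Term by term:
  2·(u_x)² = 2 A^{2}
  -2·u·u_t = 0
So the left-hand side equals
  2 A^{2}
This must equal f(x, t) = 2 identically.
Matching coefficients of the independent functions:
  [constant term]:  2 A^{2} = 2
These equations allow (A) = (-1) or (1).
Impose the point condition(s):
  u(1, 0) = -1  ⟹  A = -1
Only A = -1 satisfies everything.
Hence u(x, t) = - x.

Answer: u(x, t) = - x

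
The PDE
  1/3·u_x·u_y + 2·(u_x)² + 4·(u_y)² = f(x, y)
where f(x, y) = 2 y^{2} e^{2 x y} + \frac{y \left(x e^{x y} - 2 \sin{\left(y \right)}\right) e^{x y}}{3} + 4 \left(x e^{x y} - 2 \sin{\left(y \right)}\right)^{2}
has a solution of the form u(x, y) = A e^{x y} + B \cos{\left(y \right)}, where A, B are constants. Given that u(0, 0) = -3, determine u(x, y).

Substitute the ansatz u = A e^{x y} + B \cos{\left(y \right)} into the left-hand side.
Derivatives of the ansatz:
  u_x = A y e^{x y}
  u_y = A x e^{x y} - B \sin{\left(y \right)}
Term by term:
  1/3·u_x·u_y = \frac{A^{2} x y e^{2 x y}}{3} - \frac{A B y e^{x y} \sin{\left(y \right)}}{3}
  2·(u_x)² = 2 A^{2} y^{2} e^{2 x y}
  4·(u_y)² = 4 A^{2} x^{2} e^{2 x y} - 8 A B x e^{x y} \sin{\left(y \right)} + 4 B^{2} \sin^{2}{\left(y \right)}
So the left-hand side equals
  4 A^{2} x^{2} e^{2 x y} + \frac{A^{2} x y e^{2 x y}}{3} + 2 A^{2} y^{2} e^{2 x y} - 8 A B x e^{x y} \sin{\left(y \right)} - \frac{A B y e^{x y} \sin{\left(y \right)}}{3} + 4 B^{2} \sin^{2}{\left(y \right)}
This must equal f(x, y) identically; expanded, f = 4 x^{2} e^{2 x y} + \frac{x y e^{2 x y}}{3} - 16 x e^{x y} \sin{\left(y \right)} + 2 y^{2} e^{2 x y} - \frac{2 y e^{x y} \sin{\left(y \right)}}{3} + 16 \sin^{2}{\left(y \right)}.
Matching coefficients of the independent functions:
  [x^{2} e^{2 x y}]:  4 A^{2} = 4
  [y^{2} e^{2 x y}]:  2 A^{2} = 2
  [x y e^{2 x y}]:  \frac{A^{2}}{3} = \frac{1}{3}
  [x e^{x y} \sin{\left(y \right)}]:  - 8 A B = -16
  [y e^{x y} \sin{\left(y \right)}]:  - \frac{A B}{3} = - \frac{2}{3}
  [\sin^{2}{\left(y \right)}]:  4 B^{2} = 16
These equations allow (A, B) = (-1, -2) or (1, 2).
Impose the point condition(s):
  u(0, 0) = -3  ⟹  A + B = -3
Only A = -1, B = -2 satisfies everything.
Hence u(x, y) = - e^{x y} - 2 \cos{\left(y \right)}.

Answer: u(x, y) = - e^{x y} - 2 \cos{\left(y \right)}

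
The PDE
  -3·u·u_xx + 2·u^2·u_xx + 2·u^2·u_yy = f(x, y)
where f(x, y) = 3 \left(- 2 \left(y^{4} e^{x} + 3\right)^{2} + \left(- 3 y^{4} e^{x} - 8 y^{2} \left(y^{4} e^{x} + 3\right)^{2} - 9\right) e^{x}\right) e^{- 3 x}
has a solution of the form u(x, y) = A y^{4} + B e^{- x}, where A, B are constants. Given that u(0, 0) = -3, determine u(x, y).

Substitute the ansatz u = A y^{4} + B e^{- x} into the left-hand side.
Derivatives of the ansatz:
  u_xx = B e^{- x}
  u_yy = 12 A y^{2}
Term by term:
  -3·u·u_xx = - 3 A B y^{4} e^{- x} - 3 B^{2} e^{- 2 x}
  2·u^2·u_xx = 2 A^{2} B y^{8} e^{- x} + 4 A B^{2} y^{4} e^{- 2 x} + 2 B^{3} e^{- 3 x}
  2·u^2·u_yy = 24 A^{3} y^{10} + 48 A^{2} B y^{6} e^{- x} + 24 A B^{2} y^{2} e^{- 2 x}
So the left-hand side equals
  24 A^{3} y^{10} + 2 A^{2} B y^{8} e^{- x} + 48 A^{2} B y^{6} e^{- x} + 4 A B^{2} y^{4} e^{- 2 x} + 24 A B^{2} y^{2} e^{- 2 x} - 3 A B y^{4} e^{- x} + 2 B^{3} e^{- 3 x} - 3 B^{2} e^{- 2 x}
This must equal f(x, y) identically; expanded, f = - 24 y^{10} - 6 y^{8} e^{- x} - 144 y^{6} e^{- x} - 9 y^{4} e^{- x} - 36 y^{4} e^{- 2 x} - 216 y^{2} e^{- 2 x} - 27 e^{- 2 x} - 54 e^{- 3 x}.
Matching coefficients of the independent functions:
  [y^{10}]:  24 A^{3} = -24
  [y^{2} e^{- 2 x}]:  24 A B^{2} = -216
  [y^{4} e^{- 2 x}]:  4 A B^{2} = -36
  [y^{4} e^{- x}]:  - 3 A B = -9
  [y^{6} e^{- x}]:  48 A^{2} B = -144
  [y^{8} e^{- x}]:  2 A^{2} B = -6
  [e^{- 3 x}]:  2 B^{3} = -54
  [e^{- 2 x}]:  - 3 B^{2} = -27
Solving: A = -1, B = -3.
Check against the point condition:
  u(0, 0) = -3  ⟹  B = -3  ✓
Hence u(x, y) = - y^{4} - 3 e^{- x}.

Answer: u(x, y) = - y^{4} - 3 e^{- x}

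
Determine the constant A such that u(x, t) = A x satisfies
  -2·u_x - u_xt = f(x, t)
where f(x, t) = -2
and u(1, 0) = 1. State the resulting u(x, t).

Substitute the ansatz u = A x into the left-hand side.
Derivatives of the ansatz:
  u_x = A
  u_xt = 0
Term by term:
  -2·u_x = - 2 A
  -u_xt = 0
So the left-hand side equals
  - 2 A
This must equal f(x, t) = -2 identically.
Matching coefficients of the independent functions:
  [constant term]:  - 2 A = -2
Solving: A = 1.
Check against the point condition:
  u(1, 0) = 1  ⟹  A = 1  ✓
Hence u(x, t) = x.

Answer: u(x, t) = x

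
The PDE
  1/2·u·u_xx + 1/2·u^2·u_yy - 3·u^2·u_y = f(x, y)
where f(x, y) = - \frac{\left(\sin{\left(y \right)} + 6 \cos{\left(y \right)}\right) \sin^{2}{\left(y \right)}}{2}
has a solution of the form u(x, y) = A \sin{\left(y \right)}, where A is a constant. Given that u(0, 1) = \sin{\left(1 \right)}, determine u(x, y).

Substitute the ansatz u = A \sin{\left(y \right)} into the left-hand side.
Derivatives of the ansatz:
  u_xx = 0
  u_yy = - A \sin{\left(y \right)}
  u_y = A \cos{\left(y \right)}
Term by term:
  1/2·u·u_xx = 0
  1/2·u^2·u_yy = - \frac{A^{3} \sin^{3}{\left(y \right)}}{2}
  -3·u^2·u_y = - 3 A^{3} \sin^{2}{\left(y \right)} \cos{\left(y \right)}
So the left-hand side equals
  - \frac{A^{3} \sin^{3}{\left(y \right)}}{2} - 3 A^{3} \sin^{2}{\left(y \right)} \cos{\left(y \right)}
This must equal f(x, y) identically; expanded, f = - \frac{\sin^{3}{\left(y \right)}}{2} - 3 \sin^{2}{\left(y \right)} \cos{\left(y \right)}.
Matching coefficients of the independent functions:
  [\sin^{2}{\left(y \right)} \cos{\left(y \right)}]:  - 3 A^{3} = -3
  [\sin^{3}{\left(y \right)}]:  - \frac{A^{3}}{2} = - \frac{1}{2}
Solving: A = 1.
Check against the point condition:
  u(0, 1) = \sin{\left(1 \right)}  ⟹  A \sin{\left(1 \right)} = \sin{\left(1 \right)}  ✓
Hence u(x, y) = \sin{\left(y \right)}.

Answer: u(x, y) = \sin{\left(y \right)}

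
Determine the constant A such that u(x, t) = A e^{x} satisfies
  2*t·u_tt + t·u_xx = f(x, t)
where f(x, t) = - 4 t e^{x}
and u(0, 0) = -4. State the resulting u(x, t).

Substitute the ansatz u = A e^{x} into the left-hand side.
Derivatives of the ansatz:
  u_tt = 0
  u_xx = A e^{x}
Term by term:
  2*t·u_tt = 0
  t·u_xx = A t e^{x}
So the left-hand side equals
  A t e^{x}
This must equal f(x, t) = - 4 t e^{x} identically.
Matching coefficients of the independent functions:
  [t e^{x}]:  A = -4
Solving: A = -4.
Check against the point condition:
  u(0, 0) = -4  ⟹  A = -4  ✓
Hence u(x, t) = - 4 e^{x}.

Answer: u(x, t) = - 4 e^{x}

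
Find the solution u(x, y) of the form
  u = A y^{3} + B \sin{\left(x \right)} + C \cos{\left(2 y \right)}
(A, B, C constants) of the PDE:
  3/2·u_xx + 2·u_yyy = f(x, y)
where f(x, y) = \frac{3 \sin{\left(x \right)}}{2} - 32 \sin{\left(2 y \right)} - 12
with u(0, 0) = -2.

Substitute the ansatz u = A y^{3} + B \sin{\left(x \right)} + C \cos{\left(2 y \right)} into the left-hand side.
Derivatives of the ansatz:
  u_xx = - B \sin{\left(x \right)}
  u_yyy = 6 A + 8 C \sin{\left(2 y \right)}
Term by term:
  3/2·u_xx = - \frac{3 B \sin{\left(x \right)}}{2}
  2·u_yyy = 12 A + 16 C \sin{\left(2 y \right)}
So the left-hand side equals
  12 A - \frac{3 B \sin{\left(x \right)}}{2} + 16 C \sin{\left(2 y \right)}
This must equal f(x, y) = \frac{3 \sin{\left(x \right)}}{2} - 32 \sin{\left(2 y \right)} - 12 identically.
Matching coefficients of the independent functions:
  [constant term]:  12 A = -12
  [\sin{\left(x \right)}]:  - \frac{3 B}{2} = \frac{3}{2}
  [\sin{\left(2 y \right)}]:  16 C = -32
Solving: A = -1, B = -1, C = -2.
Check against the point condition:
  u(0, 0) = -2  ⟹  C = -2  ✓
Hence u(x, y) = - y^{3} - \sin{\left(x \right)} - 2 \cos{\left(2 y \right)}.

Answer: u(x, y) = - y^{3} - \sin{\left(x \right)} - 2 \cos{\left(2 y \right)}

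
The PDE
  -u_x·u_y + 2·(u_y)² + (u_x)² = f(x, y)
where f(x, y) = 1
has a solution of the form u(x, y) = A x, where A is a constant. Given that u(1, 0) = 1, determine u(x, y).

Substitute the ansatz u = A x into the left-hand side.
Derivatives of the ansatz:
  u_x = A
  u_y = 0
Term by term:
  -u_x·u_y = 0
  2·(u_y)² = 0
  (u_x)² = A^{2}
So the left-hand side equals
  A^{2}
This must equal f(x, y) = 1 identically.
Matching coefficients of the independent functions:
  [constant term]:  A^{2} = 1
These equations allow (A) = (-1) or (1).
Impose the point condition(s):
  u(1, 0) = 1  ⟹  A = 1
Only A = 1 satisfies everything.
Hence u(x, y) = x.

Answer: u(x, y) = x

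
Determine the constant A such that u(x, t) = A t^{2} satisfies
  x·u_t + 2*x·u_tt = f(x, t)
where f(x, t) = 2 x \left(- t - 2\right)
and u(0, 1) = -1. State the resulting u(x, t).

Substitute the ansatz u = A t^{2} into the left-hand side.
Derivatives of the ansatz:
  u_t = 2 A t
  u_tt = 2 A
Term by term:
  x·u_t = 2 A t x
  2*x·u_tt = 4 A x
So the left-hand side equals
  2 A t x + 4 A x
This must equal f(x, t) = 2 x \left(- t - 2\right) identically.
Matching coefficients of the independent functions:
  [x]:  4 A = -4
  [t x]:  2 A = -2
Solving: A = -1.
Check against the point condition:
  u(0, 1) = -1  ⟹  A = -1  ✓
Hence u(x, t) = - t^{2}.

Answer: u(x, t) = - t^{2}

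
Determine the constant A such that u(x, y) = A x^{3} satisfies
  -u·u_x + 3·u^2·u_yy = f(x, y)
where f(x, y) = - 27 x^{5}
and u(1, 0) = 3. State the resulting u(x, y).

Substitute the ansatz u = A x^{3} into the left-hand side.
Derivatives of the ansatz:
  u_x = 3 A x^{2}
  u_yy = 0
Term by term:
  -u·u_x = - 3 A^{2} x^{5}
  3·u^2·u_yy = 0
So the left-hand side equals
  - 3 A^{2} x^{5}
This must equal f(x, y) = - 27 x^{5} identically.
Matching coefficients of the independent functions:
  [x^{5}]:  - 3 A^{2} = -27
These equations allow (A) = (-3) or (3).
Impose the point condition(s):
  u(1, 0) = 3  ⟹  A = 3
Only A = 3 satisfies everything.
Hence u(x, y) = 3 x^{3}.

Answer: u(x, y) = 3 x^{3}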